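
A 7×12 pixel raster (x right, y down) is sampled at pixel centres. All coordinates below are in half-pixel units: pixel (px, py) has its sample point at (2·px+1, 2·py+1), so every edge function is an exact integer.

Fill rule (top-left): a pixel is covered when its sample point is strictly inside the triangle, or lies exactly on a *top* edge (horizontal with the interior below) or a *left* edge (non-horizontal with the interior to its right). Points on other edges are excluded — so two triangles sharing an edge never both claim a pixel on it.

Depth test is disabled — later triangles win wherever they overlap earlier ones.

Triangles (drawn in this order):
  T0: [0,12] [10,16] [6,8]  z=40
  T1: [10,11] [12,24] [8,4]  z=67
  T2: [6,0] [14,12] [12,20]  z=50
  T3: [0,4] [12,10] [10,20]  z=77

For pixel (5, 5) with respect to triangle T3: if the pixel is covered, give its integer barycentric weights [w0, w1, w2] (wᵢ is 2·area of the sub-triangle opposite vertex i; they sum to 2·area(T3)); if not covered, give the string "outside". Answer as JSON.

T0:
  2·area = 64  (B↔C swapped to make it positive)
  edge (0, 12)→(6, 8): d=(6,-4) top-left  bias=+0
  edge (6, 8)→(10, 16): d=(4,8) right/bottom  bias=-1
  edge (10, 16)→(0, 12): d=(-10,-4) top-left  bias=+0
    (2,4)@(5, 9): e=[2,12,50] → X
    (3,4)@(7, 9): e=[10,-4,58] → .
    (1,5)@(3, 11): e=[6,36,22] → X
    (3,5)@(7, 11): e=[22,4,38] → X
    (4,5)@(9, 11): e=[30,-12,46] → .
    (1,6)@(3, 13): e=[18,44,2] → X
    (4,6)@(9, 13): e=[42,-4,26] → .
    (1,7)@(3, 15): e=[30,52,-18] → .
    (2,7)@(5, 15): e=[38,36,-10] → .
    (3,7)@(7, 15): e=[46,20,-2] → .
    (4,7)@(9, 15): e=[54,4,6] → X
    (5,7)@(11, 15): e=[62,-12,14] → .
  covered (8 px):
    . . . . . . .
    . . . . . . .
    . . . . . . .
    . . . . . . .
    . . X . . . .
    . X X X . . .
    . X X X . . .
    . . . . X . .
    . . . . . . .
    . . . . . . .
    . . . . . . .
    . . . . . . .
T1:
  2·area = 12
  edge (10, 11)→(12, 24): d=(2,13) right/bottom  bias=-1
  edge (12, 24)→(8, 4): d=(-4,-20) top-left  bias=+0
  edge (8, 4)→(10, 11): d=(2,7) right/bottom  bias=-1
    (4,4)@(9, 9): e=[9,0,3] → X  [on edge]
    (5,4)@(11, 9): e=[-17,40,-11] → .
    (4,5)@(9, 11): e=[13,-8,7] → .
    (5,9)@(11, 19): e=[3,0,9] → X  [on edge]
    (6,9)@(13, 19): e=[-23,40,-5] → .
    (5,10)@(11, 21): e=[7,-8,13] → .
  covered (2 px):
    . . . . . . .
    . . . . . . .
    . . . . . . .
    . . . . . . .
    . . . . X . .
    . . . . . . .
    . . . . . . .
    . . . . . . .
    . . . . . . .
    . . . . . X .
    . . . . . . .
    . . . . . . .
T2:
  2·area = 88
  edge (6, 0)→(14, 12): d=(8,12) right/bottom  bias=-1
  edge (14, 12)→(12, 20): d=(-2,8) right/bottom  bias=-1
  edge (12, 20)→(6, 0): d=(-6,-20) top-left  bias=+0
    (3,1)@(7, 3): e=[12,74,2] → X
    (4,1)@(9, 3): e=[-12,58,42] → .
    (3,2)@(7, 5): e=[28,70,-10] → .
    (4,2)@(9, 5): e=[4,54,30] → X
    (5,2)@(11, 5): e=[-20,38,70] → .
    (4,3)@(9, 7): e=[20,50,18] → X
    (5,3)@(11, 7): e=[-4,34,58] → .
    (4,4)@(9, 9): e=[36,46,6] → X
    (5,4)@(11, 9): e=[12,30,46] → X
    (6,4)@(13, 9): e=[-12,14,86] → .
    (4,5)@(9, 11): e=[52,42,-6] → .
    (5,5)@(11, 11): e=[28,26,34] → X
  covered (11 px):
    . . . . . . .
    . . . X . . .
    . . . . X . .
    . . . . X . .
    . . . . X X .
    . . . . . X X
    . . . . . X X
    . . . . . X X
    . . . . . . .
    . . . . . . .
    . . . . . . .
    . . . . . . .
T3:
  2·area = 132
  edge (0, 4)→(12, 10): d=(12,6) right/bottom  bias=-1
  edge (12, 10)→(10, 20): d=(-2,10) right/bottom  bias=-1
  edge (10, 20)→(0, 4): d=(-10,-16) top-left  bias=+0
    (0,2)@(1, 5): e=[6,120,6] → X
    (1,2)@(3, 5): e=[-6,100,38] → .
    (6,2)@(13, 5): e=[-66,0,198] → .  [on edge]
    (0,3)@(1, 7): e=[30,116,-14] → .
    (1,3)@(3, 7): e=[18,96,18] → X
    (2,3)@(5, 7): e=[6,76,50] → X
    (3,3)@(7, 7): e=[-6,56,82] → .
    (1,4)@(3, 9): e=[42,92,-2] → .
    (2,4)@(5, 9): e=[30,72,30] → X
    (3,4)@(7, 9): e=[18,52,62] → X
    (4,4)@(9, 9): e=[6,32,94] → X
    (5,4)@(11, 9): e=[-6,12,126] → .
    (5,7)@(11, 15): e=[66,0,66] → .  [on edge]
  covered (16 px):
    . . . . . . .
    . . . . . . .
    X . . . . . .
    . X X . . . .
    . . X X X . .
    . . X X X X .
    . . . X X X .
    . . . X X . .
    . . . . X . .
    . . . . . . .
    . . . . . . .
    . . . . . . .

Answer: [8,106,18]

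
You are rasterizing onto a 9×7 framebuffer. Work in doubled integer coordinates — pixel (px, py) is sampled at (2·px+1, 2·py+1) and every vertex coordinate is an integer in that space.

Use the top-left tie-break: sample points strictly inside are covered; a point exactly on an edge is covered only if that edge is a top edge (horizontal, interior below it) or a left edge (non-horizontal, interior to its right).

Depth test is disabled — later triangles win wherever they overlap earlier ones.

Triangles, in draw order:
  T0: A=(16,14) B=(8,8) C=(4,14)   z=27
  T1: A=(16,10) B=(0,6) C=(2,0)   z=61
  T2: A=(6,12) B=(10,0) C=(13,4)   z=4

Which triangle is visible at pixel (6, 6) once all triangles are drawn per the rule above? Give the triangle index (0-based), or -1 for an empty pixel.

T0:
  2·area = 72  (B↔C swapped to make it positive)
  edge (16, 14)→(4, 14): d=(-12,0) right/bottom  bias=-1
  edge (4, 14)→(8, 8): d=(4,-6) top-left  bias=+0
  edge (8, 8)→(16, 14): d=(8,6) right/bottom  bias=-1
    (4,4)@(9, 9): e=[60,10,2] → █
    (5,4)@(11, 9): e=[60,22,-10] → ·
    (3,5)@(7, 11): e=[36,6,30] → █
    (5,5)@(11, 11): e=[36,30,6] → █
    (6,5)@(13, 11): e=[36,42,-6] → ·
    (2,6)@(5, 13): e=[12,2,58] → █
    (6,6)@(13, 13): e=[12,50,10] → █
    (7,6)@(15, 13): e=[12,62,-2] → ·
  covered (9 px):
    · · · · · · · · ·
    · · · · · · · · ·
    · · · · · · · · ·
    · · · · · · · · ·
    · · · · █ · · · ·
    · · · █ █ █ · · ·
    · · █ █ █ █ █ · ·
T1:
  2·area = 104
  edge (16, 10)→(0, 6): d=(-16,-4) top-left  bias=+0
  edge (0, 6)→(2, 0): d=(2,-6) top-left  bias=+0
  edge (2, 0)→(16, 10): d=(14,10) right/bottom  bias=-1
    (1,0)@(3, 1): e=[92,8,4] → █
    (2,0)@(5, 1): e=[100,20,-16] → ·
    (0,1)@(1, 3): e=[52,0,52] → █  [on edge]
    (2,1)@(5, 3): e=[68,24,12] → █
    (3,1)@(7, 3): e=[76,36,-8] → ·
    (0,2)@(1, 5): e=[20,4,80] → █
    (3,2)@(7, 5): e=[44,40,20] → █
    (4,2)@(9, 5): e=[52,52,0] → ·  [on edge]
    (0,3)@(1, 7): e=[-12,8,108] → ·
    (1,3)@(3, 7): e=[-4,20,88] → ·
    (2,3)@(5, 7): e=[4,32,68] → █
    (4,3)@(9, 7): e=[20,56,28] → █
  covered (13 px):
    · █ · · · · · · ·
    █ █ █ · · · · · ·
    █ █ █ █ · · · · ·
    · · █ █ █ █ · · ·
    · · · · · · █ · ·
    · · · · · · · · ·
    · · · · · · · · ·
T2:
  2·area = 52
  edge (6, 12)→(10, 0): d=(4,-12) top-left  bias=+0
  edge (10, 0)→(13, 4): d=(3,4) right/bottom  bias=-1
  edge (13, 4)→(6, 12): d=(-7,8) right/bottom  bias=-1
    (4,1)@(9, 3): e=[0,13,39] → █  [on edge]
    (5,1)@(11, 3): e=[24,5,23] → █
    (6,1)@(13, 3): e=[48,-3,7] → ·
    (4,2)@(9, 5): e=[8,19,25] → █
    (6,2)@(13, 5): e=[56,3,-7] → ·
    (4,3)@(9, 7): e=[16,25,11] → █
    (5,3)@(11, 7): e=[40,17,-5] → ·
    (3,4)@(7, 9): e=[0,39,13] → █  [on edge]
    (4,4)@(9, 9): e=[24,31,-3] → ·
    (3,5)@(7, 11): e=[8,45,-1] → ·
  covered (6 px):
    · · · · · · · · ·
    · · · · █ █ · · ·
    · · · · █ █ · · ·
    · · · · █ · · · ·
    · · · █ · · · · ·
    · · · · · · · · ·
    · · · · · · · · ·

Z-buffer (winner per pixel, '.' = empty):
  . 1 . . . . . . .
  1 1 1 . 2 2 . . .
  1 1 1 1 2 2 . . .
  . . 1 1 2 1 . . .
  . . . 2 0 . 1 . .
  . . . 0 0 0 . . .
  . . 0 0 0 0 0 . .

Result: 0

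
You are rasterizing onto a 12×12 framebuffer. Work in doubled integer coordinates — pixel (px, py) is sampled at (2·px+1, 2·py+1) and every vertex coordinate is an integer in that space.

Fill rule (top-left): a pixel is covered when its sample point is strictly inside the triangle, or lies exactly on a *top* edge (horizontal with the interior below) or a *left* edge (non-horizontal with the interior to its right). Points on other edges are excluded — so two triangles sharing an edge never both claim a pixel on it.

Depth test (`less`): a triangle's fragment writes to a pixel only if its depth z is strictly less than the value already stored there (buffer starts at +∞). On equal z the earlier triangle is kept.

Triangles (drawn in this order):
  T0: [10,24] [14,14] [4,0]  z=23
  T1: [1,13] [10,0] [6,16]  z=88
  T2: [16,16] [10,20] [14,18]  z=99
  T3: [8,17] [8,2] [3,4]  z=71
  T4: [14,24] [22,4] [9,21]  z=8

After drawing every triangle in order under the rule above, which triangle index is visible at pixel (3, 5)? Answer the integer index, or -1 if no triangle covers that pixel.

T0:
  2·area = 156  (B↔C swapped to make it positive)
  edge (10, 24)→(4, 0): d=(-6,-24) top-left  bias=+0
  edge (4, 0)→(14, 14): d=(10,14) right/bottom  bias=-1
  edge (14, 14)→(10, 24): d=(-4,10) right/bottom  bias=-1
    (2,1)@(5, 3): e=[6,16,134] → X
    (3,1)@(7, 3): e=[54,-12,114] → .
    (2,2)@(5, 5): e=[-6,36,126] → .
    (3,2)@(7, 5): e=[42,8,106] → X
    (4,2)@(9, 5): e=[90,-20,86] → .
    (3,3)@(7, 7): e=[30,28,98] → X
    (4,3)@(9, 7): e=[78,0,78] → .  [on edge]
    (3,4)@(7, 9): e=[18,48,90] → X
    (4,4)@(9, 9): e=[66,20,70] → X
    (5,4)@(11, 9): e=[114,-8,50] → .
    (3,5)@(7, 11): e=[6,68,82] → X
    (5,5)@(11, 11): e=[102,12,42] → X
    (9,10)@(19, 21): e=[234,0,-78] → .  [on edge]
  covered (19 px):
    . . . . . . . . . . . .
    . . X . . . . . . . . .
    . . . X . . . . . . . .
    . . . X . . . . . . . .
    . . . X X . . . . . . .
    . . . X X X . . . . . .
    . . . . X X X . . . . .
    . . . . X X X . . . . .
    . . . . X X . . . . . .
    . . . . X X . . . . . .
    . . . . . X . . . . . .
    . . . . . . . . . . . .
T1:
  2·area = 92
  edge (1, 13)→(10, 0): d=(9,-13) top-left  bias=+0
  edge (10, 0)→(6, 16): d=(-4,16) right/bottom  bias=-1
  edge (6, 16)→(1, 13): d=(-5,-3) top-left  bias=+0
    (4,1)@(9, 3): e=[14,4,74] → X
    (5,1)@(11, 3): e=[40,-28,80] → .
    (3,2)@(7, 5): e=[6,28,58] → X
    (4,2)@(9, 5): e=[32,-4,64] → .
    (3,3)@(7, 7): e=[24,20,48] → X
    (4,3)@(9, 7): e=[50,-12,54] → .
    (2,4)@(5, 9): e=[16,44,32] → X
    (4,4)@(9, 9): e=[68,-20,44] → .
    (1,5)@(3, 11): e=[8,68,16] → X
    (4,5)@(9, 11): e=[86,-28,34] → .
    (0,6)@(1, 13): e=[0,92,0] → X  [on edge]
    (3,6)@(7, 13): e=[78,-4,18] → .
    (5,9)@(11, 19): e=[184,-92,0] → .  [on edge]
  covered (12 px):
    . . . . . . . . . . . .
    . . . . X . . . . . . .
    . . . X . . . . . . . .
    . . . X . . . . . . . .
    . . X X . . . . . . . .
    . X X X . . . . . . . .
    X X X . . . . . . . . .
    . . X . . . . . . . . .
    . . . . . . . . . . . .
    . . . . . . . . . . . .
    . . . . . . . . . . . .
    . . . . . . . . . . . .
T2:
  2·area = 4  (B↔C swapped to make it positive)
  edge (16, 16)→(14, 18): d=(-2,2) right/bottom  bias=-1
  edge (14, 18)→(10, 20): d=(-4,2) right/bottom  bias=-1
  edge (10, 20)→(16, 16): d=(6,-4) top-left  bias=+0
    (11,4)@(23, 9): e=[0,18,-14] → .  [on edge]
    (10,5)@(21, 11): e=[0,14,-10] → .  [on edge]
    (9,6)@(19, 13): e=[0,10,-6] → .  [on edge]
    (8,7)@(17, 15): e=[0,6,-2] → .  [on edge]
    (7,8)@(15, 17): e=[0,2,2] → .  [on edge]
    (6,9)@(13, 19): e=[0,-2,6] → .  [on edge]
    (5,10)@(11, 21): e=[0,-6,10] → .  [on edge]
    (4,11)@(9, 23): e=[0,-10,14] → .  [on edge]
  covered (0 px):
    . . . . . . . . . . . .
    . . . . . . . . . . . .
    . . . . . . . . . . . .
    . . . . . . . . . . . .
    . . . . . . . . . . . .
    . . . . . . . . . . . .
    . . . . . . . . . . . .
    . . . . . . . . . . . .
    . . . . . . . . . . . .
    . . . . . . . . . . . .
    . . . . . . . . . . . .
    . . . . . . . . . . . .
T3:
  2·area = 75  (B↔C swapped to make it positive)
  edge (8, 17)→(3, 4): d=(-5,-13) top-left  bias=+0
  edge (3, 4)→(8, 2): d=(5,-2) top-left  bias=+0
  edge (8, 2)→(8, 17): d=(0,15) right/bottom  bias=-1
    (3,1)@(7, 3): e=[57,3,15] → X
    (4,1)@(9, 3): e=[83,7,-15] → .
    (2,2)@(5, 5): e=[21,9,45] → X
    (4,2)@(9, 5): e=[73,17,-15] → .
    (2,3)@(5, 7): e=[11,19,45] → X
    (4,3)@(9, 7): e=[63,27,-15] → .
    (2,4)@(5, 9): e=[1,29,45] → X
    (4,4)@(9, 9): e=[53,37,-15] → .
    (2,5)@(5, 11): e=[-9,39,45] → .
    (3,5)@(7, 11): e=[17,43,15] → X
    (4,5)@(9, 11): e=[43,47,-15] → .
    (3,6)@(7, 13): e=[7,53,15] → X
  covered (9 px):
    . . . . . . . . . . . .
    . . . X . . . . . . . .
    . . X X . . . . . . . .
    . . X X . . . . . . . .
    . . X X . . . . . . . .
    . . . X . . . . . . . .
    . . . X . . . . . . . .
    . . . . . . . . . . . .
    . . . . . . . . . . . .
    . . . . . . . . . . . .
    . . . . . . . . . . . .
    . . . . . . . . . . . .
T4:
  2·area = 124  (B↔C swapped to make it positive)
  edge (14, 24)→(9, 21): d=(-5,-3) top-left  bias=+0
  edge (9, 21)→(22, 4): d=(13,-17) top-left  bias=+0
  edge (22, 4)→(14, 24): d=(-8,20) right/bottom  bias=-1
    (9,4)@(19, 9): e=[90,14,20] → X
    (10,4)@(21, 9): e=[96,48,-20] → .
    (8,5)@(17, 11): e=[74,6,44] → X
    (10,5)@(21, 11): e=[86,74,-36] → .
    (8,6)@(17, 13): e=[64,32,28] → X
    (9,6)@(19, 13): e=[70,66,-12] → .
    (7,7)@(15, 15): e=[48,24,52] → X
    (9,7)@(19, 15): e=[60,92,-28] → .
    (6,8)@(13, 17): e=[32,16,76] → X
    (8,8)@(17, 17): e=[44,84,-4] → .
    (5,9)@(11, 19): e=[16,8,100] → X
    (8,9)@(17, 19): e=[34,110,-20] → .
    (4,10)@(9, 21): e=[0,0,124] → X  [on edge]
  covered (16 px):
    . . . . . . . . . . . .
    . . . . . . . . . . . .
    . . . . . . . . . . . .
    . . . . . . . . . . . .
    . . . . . . . . . X . .
    . . . . . . . . X X . .
    . . . . . . . . X . . .
    . . . . . . . X X . . .
    . . . . . . X X . . . .
    . . . . . X X X . . . .
    . . . . X X X X . . . .
    . . . . . . X . . . . .

Z-buffer (winner per pixel, '.' = empty):
  . . . . . . . . . . . .
  . . 0 3 1 . . . . . . .
  . . 3 0 . . . . . . . .
  . . 3 0 . . . . . . . .
  . . 3 0 0 . . . . 4 . .
  . 1 1 0 0 0 . . 4 4 . .
  1 1 1 3 0 0 0 . 4 . . .
  . . 1 . 0 0 0 4 4 . . .
  . . . . 0 0 4 4 . . . .
  . . . . 0 4 4 4 . . . .
  . . . . 4 4 4 4 . . . .
  . . . . . . 4 . . . . .

Final: 0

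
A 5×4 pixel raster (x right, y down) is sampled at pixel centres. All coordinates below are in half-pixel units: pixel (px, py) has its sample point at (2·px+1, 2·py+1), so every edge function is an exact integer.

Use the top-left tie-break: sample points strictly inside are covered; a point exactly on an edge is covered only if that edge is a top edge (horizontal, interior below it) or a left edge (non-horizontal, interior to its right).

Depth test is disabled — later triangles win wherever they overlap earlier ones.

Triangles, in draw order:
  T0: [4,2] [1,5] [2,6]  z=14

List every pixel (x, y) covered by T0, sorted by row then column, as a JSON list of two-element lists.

T0:
  2·area = 6  (B↔C swapped to make it positive)
  edge (4, 2)→(2, 6): d=(-2,4) right/bottom  bias=-1
  edge (2, 6)→(1, 5): d=(-1,-1) top-left  bias=+0
  edge (1, 5)→(4, 2): d=(3,-3) top-left  bias=+0
    (2,0)@(5, 1): e=[-2,8,0] → ·  [on edge]
    (1,1)@(3, 3): e=[2,4,0] → █  [on edge]
    (2,1)@(5, 3): e=[-6,6,6] → ·
    (0,2)@(1, 5): e=[6,0,0] → █  [on edge]
    (1,2)@(3, 5): e=[-2,2,6] → ·
    (0,3)@(1, 7): e=[2,-2,6] → ·
    (1,3)@(3, 7): e=[-6,0,12] → ·  [on edge]
  covered (2 px):
    · · · · ·
    · █ · · ·
    █ · · · ·
    · · · · ·

Final: [[1,1],[0,2]]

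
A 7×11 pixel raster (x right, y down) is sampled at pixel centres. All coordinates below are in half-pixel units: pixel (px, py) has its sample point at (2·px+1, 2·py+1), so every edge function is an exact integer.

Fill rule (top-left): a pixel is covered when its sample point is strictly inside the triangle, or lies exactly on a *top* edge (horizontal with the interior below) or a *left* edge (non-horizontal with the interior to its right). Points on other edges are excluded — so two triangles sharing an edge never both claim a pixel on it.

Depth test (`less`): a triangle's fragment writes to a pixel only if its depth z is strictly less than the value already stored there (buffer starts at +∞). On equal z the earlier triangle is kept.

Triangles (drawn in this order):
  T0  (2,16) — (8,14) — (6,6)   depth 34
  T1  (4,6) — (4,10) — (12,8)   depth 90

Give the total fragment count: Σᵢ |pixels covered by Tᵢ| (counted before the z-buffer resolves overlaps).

T0:
  2·area = 52  (B↔C swapped to make it positive)
  edge (2, 16)→(6, 6): d=(4,-10) top-left  bias=+0
  edge (6, 6)→(8, 14): d=(2,8) right/bottom  bias=-1
  edge (8, 14)→(2, 16): d=(-6,2) right/bottom  bias=-1
    (2,4)@(5, 9): e=[2,14,36] → X
    (3,4)@(7, 9): e=[22,-2,32] → .
    (2,5)@(5, 11): e=[10,18,24] → X
    (3,5)@(7, 11): e=[30,2,20] → X
    (4,5)@(9, 11): e=[50,-14,16] → .
    (2,6)@(5, 13): e=[18,22,12] → X
    (4,6)@(9, 13): e=[58,-10,4] → .
    (5,6)@(11, 13): e=[78,-26,0] → .  [on edge]
    (1,7)@(3, 15): e=[6,42,4] → X
    (2,7)@(5, 15): e=[26,26,0] → .  [on edge]
    (3,7)@(7, 15): e=[46,10,-4] → .
    (1,8)@(3, 17): e=[14,46,-8] → .
  covered (6 px):
    . . . . . . .
    . . . . . . .
    . . . . . . .
    . . . . . . .
    . . X . . . .
    . . X X . . .
    . . X X . . .
    . X . . . . .
    . . . . . . .
    . . . . . . .
    . . . . . . .
T1:
  2·area = 32  (B↔C swapped to make it positive)
  edge (4, 6)→(12, 8): d=(8,2) right/bottom  bias=-1
  edge (12, 8)→(4, 10): d=(-8,2) right/bottom  bias=-1
  edge (4, 10)→(4, 6): d=(0,-4) top-left  bias=+0
    (2,3)@(5, 7): e=[6,22,4] → X
    (3,3)@(7, 7): e=[2,18,12] → X
    (4,3)@(9, 7): e=[-2,14,20] → .
    (2,4)@(5, 9): e=[22,6,4] → X
    (4,4)@(9, 9): e=[14,-2,20] → .
    (2,5)@(5, 11): e=[38,-10,4] → .
    (3,5)@(7, 11): e=[34,-14,12] → .
  covered (4 px):
    . . . . . . .
    . . . . . . .
    . . . . . . .
    . . X X . . .
    . . X X . . .
    . . . . . . .
    . . . . . . .
    . . . . . . .
    . . . . . . .
    . . . . . . .
    . . . . . . .

Answer: 10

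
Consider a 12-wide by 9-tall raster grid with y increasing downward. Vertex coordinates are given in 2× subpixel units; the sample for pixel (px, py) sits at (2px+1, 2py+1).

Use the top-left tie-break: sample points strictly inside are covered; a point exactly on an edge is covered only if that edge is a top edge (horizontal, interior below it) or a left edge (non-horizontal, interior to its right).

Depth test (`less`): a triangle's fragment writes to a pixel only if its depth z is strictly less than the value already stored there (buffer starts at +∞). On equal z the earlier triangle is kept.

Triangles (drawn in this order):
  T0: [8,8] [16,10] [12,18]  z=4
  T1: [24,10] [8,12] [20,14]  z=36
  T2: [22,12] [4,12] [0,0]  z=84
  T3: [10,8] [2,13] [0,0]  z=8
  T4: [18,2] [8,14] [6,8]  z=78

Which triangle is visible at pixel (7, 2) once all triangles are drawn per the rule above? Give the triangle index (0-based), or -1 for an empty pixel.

T0:
  2·area = 72
  edge (8, 8)→(16, 10): d=(8,2) right/bottom  bias=-1
  edge (16, 10)→(12, 18): d=(-4,8) right/bottom  bias=-1
  edge (12, 18)→(8, 8): d=(-4,-10) top-left  bias=+0
    (4,4)@(9, 9): e=[6,60,6] → █
    (5,4)@(11, 9): e=[2,44,26] → █
    (6,4)@(13, 9): e=[-2,28,46] → ·
    (4,5)@(9, 11): e=[22,52,-2] → ·
    (5,5)@(11, 11): e=[18,36,18] → █
    (6,5)@(13, 11): e=[14,20,38] → █
    (7,5)@(15, 11): e=[10,4,58] → █
    (8,5)@(17, 11): e=[6,-12,78] → ·
    (5,6)@(11, 13): e=[34,28,10] → █
    (7,6)@(15, 13): e=[26,-4,50] → ·
    (5,7)@(11, 15): e=[50,20,2] → █
    (7,7)@(15, 15): e=[42,-12,42] → ·
  covered (9 px):
    · · · · · · · · · · · ·
    · · · · · · · · · · · ·
    · · · · · · · · · · · ·
    · · · · · · · · · · · ·
    · · · · █ █ · · · · · ·
    · · · · · █ █ █ · · · ·
    · · · · · █ █ · · · · ·
    · · · · · █ █ · · · · ·
    · · · · · · · · · · · ·
T1:
  2·area = 56  (B↔C swapped to make it positive)
  edge (24, 10)→(20, 14): d=(-4,4) right/bottom  bias=-1
  edge (20, 14)→(8, 12): d=(-12,-2) top-left  bias=+0
  edge (8, 12)→(24, 10): d=(16,-2) top-left  bias=+0
    (8,5)@(17, 11): e=[24,30,2] → █
    (9,5)@(19, 11): e=[16,34,6] → █
    (10,5)@(21, 11): e=[8,38,10] → █
    (11,5)@(23, 11): e=[0,42,14] → ·  [on edge]
    (7,6)@(15, 13): e=[24,2,30] → █
    (10,6)@(21, 13): e=[0,14,42] → ·  [on edge]
    (7,7)@(15, 15): e=[16,-22,62] → ·
    (8,7)@(17, 15): e=[8,-18,66] → ·
    (9,7)@(19, 15): e=[0,-14,70] → ·  [on edge]
    (8,8)@(17, 17): e=[0,-42,98] → ·  [on edge]
  covered (6 px):
    · · · · · · · · · · · ·
    · · · · · · · · · · · ·
    · · · · · · · · · · · ·
    · · · · · · · · · · · ·
    · · · · · · · · · · · ·
    · · · · · · · · █ █ █ ·
    · · · · · · · █ █ █ · ·
    · · · · · · · · · · · ·
    · · · · · · · · · · · ·
T2:
  2·area = 216
  edge (22, 12)→(4, 12): d=(-18,0) right/bottom  bias=-1
  edge (4, 12)→(0, 0): d=(-4,-12) top-left  bias=+0
  edge (0, 0)→(22, 12): d=(22,12) right/bottom  bias=-1
    (0,0)@(1, 1): e=[198,8,10] → █
    (1,0)@(3, 1): e=[198,32,-14] → ·
    (0,1)@(1, 3): e=[162,0,54] → █  [on edge]
    (1,1)@(3, 3): e=[162,24,30] → █
    (2,1)@(5, 3): e=[162,48,6] → █
    (3,1)@(7, 3): e=[162,72,-18] → ·
    (0,2)@(1, 5): e=[126,-8,98] → ·
    (1,2)@(3, 5): e=[126,16,74] → █
    (3,2)@(7, 5): e=[126,64,26] → █
    (4,2)@(9, 5): e=[126,88,2] → █
    (5,2)@(11, 5): e=[126,112,-22] → ·
    (1,3)@(3, 7): e=[90,8,118] → █
    (1,4)@(3, 9): e=[54,0,162] → █  [on edge]
    (2,7)@(5, 15): e=[-54,0,270] → ·  [on edge]
  covered (28 px):
    █ · · · · · · · · · · ·
    █ █ █ · · · · · · · · ·
    · █ █ █ █ · · · · · · ·
    · █ █ █ █ █ · · · · · ·
    · █ █ █ █ █ █ █ · · · ·
    · · █ █ █ █ █ █ █ █ · ·
    · · · · · · · · · · · ·
    · · · · · · · · · · · ·
    · · · · · · · · · · · ·
T3:
  2·area = 114
  edge (10, 8)→(2, 13): d=(-8,5) right/bottom  bias=-1
  edge (2, 13)→(0, 0): d=(-2,-13) top-left  bias=+0
  edge (0, 0)→(10, 8): d=(10,8) right/bottom  bias=-1
    (0,0)@(1, 1): e=[101,11,2] → █
    (1,0)@(3, 1): e=[91,37,-14] → ·
    (0,1)@(1, 3): e=[85,7,22] → █
    (1,1)@(3, 3): e=[75,33,6] → █
    (2,1)@(5, 3): e=[65,59,-10] → ·
    (0,2)@(1, 5): e=[69,3,42] → █
    (2,2)@(5, 5): e=[49,55,10] → █
    (3,2)@(7, 5): e=[39,81,-6] → ·
    (0,3)@(1, 7): e=[53,-1,62] → ·
    (1,3)@(3, 7): e=[43,25,46] → █
    (3,3)@(7, 7): e=[23,77,14] → █
    (4,3)@(9, 7): e=[13,103,-2] → ·
  covered (14 px):
    █ · · · · · · · · · · ·
    █ █ · · · · · · · · · ·
    █ █ █ · · · · · · · · ·
    · █ █ █ · · · · · · · ·
    · █ █ █ · · · · · · · ·
    · █ █ · · · · · · · · ·
    · · · · · · · · · · · ·
    · · · · · · · · · · · ·
    · · · · · · · · · · · ·
T4:
  2·area = 84
  edge (18, 2)→(8, 14): d=(-10,12) right/bottom  bias=-1
  edge (8, 14)→(6, 8): d=(-2,-6) top-left  bias=+0
  edge (6, 8)→(18, 2): d=(12,-6) top-left  bias=+0
    (8,1)@(17, 3): e=[2,76,6] → █
    (9,1)@(19, 3): e=[-22,88,18] → ·
    (2,2)@(5, 5): e=[126,0,-42] → ·  [on edge]
    (6,2)@(13, 5): e=[30,48,6] → █
    (7,2)@(15, 5): e=[6,60,18] → █
    (8,2)@(17, 5): e=[-18,72,30] → ·
    (4,3)@(9, 7): e=[58,20,6] → █
    (5,3)@(11, 7): e=[34,32,18] → █
    (7,3)@(15, 7): e=[-14,56,42] → ·
    (3,4)@(7, 9): e=[62,4,18] → █
    (6,4)@(13, 9): e=[-10,40,54] → ·
    (3,5)@(7, 11): e=[42,0,42] → █  [on edge]
    (4,8)@(9, 17): e=[-42,0,126] → ·  [on edge]
  covered (11 px):
    · · · · · · · · · · · ·
    · · · · · · · · █ · · ·
    · · · · · · █ █ · · · ·
    · · · · █ █ █ · · · · ·
    · · · █ █ █ · · · · · ·
    · · · █ █ · · · · · · ·
    · · · · · · · · · · · ·
    · · · · · · · · · · · ·
    · · · · · · · · · · · ·

Z-buffer (winner per pixel, '.' = empty):
  3 . . . . . . . . . . .
  3 3 2 . . . . . 4 . . .
  3 3 3 2 2 . 4 4 . . . .
  . 3 3 3 4 4 4 . . . . .
  . 3 3 3 0 0 2 2 . . . .
  . 3 3 4 4 0 0 0 1 1 1 .
  . . . . . 0 0 1 1 1 . .
  . . . . . 0 0 . . . . .
  . . . . . . . . . . . .

Result: 4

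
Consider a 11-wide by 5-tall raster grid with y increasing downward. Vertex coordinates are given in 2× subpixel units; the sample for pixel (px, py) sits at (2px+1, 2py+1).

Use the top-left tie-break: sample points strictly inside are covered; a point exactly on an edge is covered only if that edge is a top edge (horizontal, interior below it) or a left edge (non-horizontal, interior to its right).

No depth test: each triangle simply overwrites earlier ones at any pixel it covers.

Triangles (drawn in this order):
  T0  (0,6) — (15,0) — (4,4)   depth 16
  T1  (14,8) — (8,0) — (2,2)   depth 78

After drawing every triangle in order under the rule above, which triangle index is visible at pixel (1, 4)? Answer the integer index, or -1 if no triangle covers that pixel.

T0:
  2·area = 6  (B↔C swapped to make it positive)
  edge (0, 6)→(4, 4): d=(4,-2) top-left  bias=+0
  edge (4, 4)→(15, 0): d=(11,-4) top-left  bias=+0
  edge (15, 0)→(0, 6): d=(-15,6) right/bottom  bias=-1
    (3,1)@(7, 3): e=[2,1,3] → █
    (4,1)@(9, 3): e=[6,9,-9] → ·
    (3,2)@(7, 5): e=[10,23,-27] → ·
  covered (1 px):
    · · · · · · · · · · ·
    · · · █ · · · · · · ·
    · · · · · · · · · · ·
    · · · · · · · · · · ·
    · · · · · · · · · · ·
T1:
  2·area = 60  (B↔C swapped to make it positive)
  edge (14, 8)→(2, 2): d=(-12,-6) top-left  bias=+0
  edge (2, 2)→(8, 0): d=(6,-2) top-left  bias=+0
  edge (8, 0)→(14, 8): d=(6,8) right/bottom  bias=-1
    (2,0)@(5, 1): e=[30,0,30] → █  [on edge]
    (3,0)@(7, 1): e=[42,4,14] → █
    (4,0)@(9, 1): e=[54,8,-2] → ·
    (2,1)@(5, 3): e=[6,12,42] → █
    (4,1)@(9, 3): e=[30,20,10] → █
    (5,1)@(11, 3): e=[42,24,-6] → ·
    (2,2)@(5, 5): e=[-18,24,54] → ·
    (3,2)@(7, 5): e=[-6,28,38] → ·
    (4,2)@(9, 5): e=[6,32,22] → █
    (5,2)@(11, 5): e=[18,36,6] → █
    (6,2)@(13, 5): e=[30,40,-10] → ·
    (4,3)@(9, 7): e=[-18,44,34] → ·
  covered (8 px):
    · · █ █ · · · · · · ·
    · · █ █ █ · · · · · ·
    · · · · █ █ · · · · ·
    · · · · · · █ · · · ·
    · · · · · · · · · · ·

Z-buffer (winner per pixel, '.' = empty):
  . . 1 1 . . . . . . .
  . . 1 1 1 . . . . . .
  . . . . 1 1 . . . . .
  . . . . . . 1 . . . .
  . . . . . . . . . . .

Answer: -1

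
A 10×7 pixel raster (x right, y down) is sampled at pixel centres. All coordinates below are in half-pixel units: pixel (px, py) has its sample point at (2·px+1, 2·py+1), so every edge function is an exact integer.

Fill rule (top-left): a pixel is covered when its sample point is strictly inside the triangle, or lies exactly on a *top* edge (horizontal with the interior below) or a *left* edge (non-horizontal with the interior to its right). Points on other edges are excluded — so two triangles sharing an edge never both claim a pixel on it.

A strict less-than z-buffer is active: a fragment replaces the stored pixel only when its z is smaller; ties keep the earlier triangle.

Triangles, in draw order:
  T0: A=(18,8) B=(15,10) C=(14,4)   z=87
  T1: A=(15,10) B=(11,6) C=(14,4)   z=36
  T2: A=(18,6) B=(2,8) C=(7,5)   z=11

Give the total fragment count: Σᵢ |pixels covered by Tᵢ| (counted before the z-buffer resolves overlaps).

T0:
  2·area = 20
  edge (18, 8)→(15, 10): d=(-3,2) right/bottom  bias=-1
  edge (15, 10)→(14, 4): d=(-1,-6) top-left  bias=+0
  edge (14, 4)→(18, 8): d=(4,4) right/bottom  bias=-1
    (5,0)@(11, 1): e=[35,-15,0] → ·  [on edge]
    (6,1)@(13, 3): e=[25,-5,0] → ·  [on edge]
    (7,2)@(15, 5): e=[15,5,0] → ·  [on edge]
    (7,3)@(15, 7): e=[9,3,8] → #
    (8,3)@(17, 7): e=[5,15,0] → ·  [on edge]
    (7,4)@(15, 9): e=[3,1,16] → #
    (8,4)@(17, 9): e=[-1,13,8] → ·
    (9,4)@(19, 9): e=[-5,25,0] → ·  [on edge]
    (7,5)@(15, 11): e=[-3,-1,24] → ·
  covered (2 px):
    · · · · · · · · · ·
    · · · · · · · · · ·
    · · · · · · · · · ·
    · · · · · · · # · ·
    · · · · · · · # · ·
    · · · · · · · · · ·
    · · · · · · · · · ·
T1:
  2·area = 20
  edge (15, 10)→(11, 6): d=(-4,-4) top-left  bias=+0
  edge (11, 6)→(14, 4): d=(3,-2) top-left  bias=+0
  edge (14, 4)→(15, 10): d=(1,6) right/bottom  bias=-1
    (6,2)@(13, 5): e=[12,1,7] → #
    (7,2)@(15, 5): e=[20,5,-5] → ·
    (6,3)@(13, 7): e=[4,7,9] → #
    (7,3)@(15, 7): e=[12,11,-3] → ·
    (6,4)@(13, 9): e=[-4,13,11] → ·
  covered (2 px):
    · · · · · · · · · ·
    · · · · · · · · · ·
    · · · · · · # · · ·
    · · · · · · # · · ·
    · · · · · · · · · ·
    · · · · · · · · · ·
    · · · · · · · · · ·
T2:
  2·area = 38
  edge (18, 6)→(2, 8): d=(-16,2) right/bottom  bias=-1
  edge (2, 8)→(7, 5): d=(5,-3) top-left  bias=+0
  edge (7, 5)→(18, 6): d=(11,1) right/bottom  bias=-1
    (3,2)@(7, 5): e=[38,0,0] → ·  [on edge]
    (2,3)@(5, 7): e=[10,4,24] → #
    (3,3)@(7, 7): e=[6,10,22] → #
    (4,3)@(9, 7): e=[2,16,20] → #
    (5,3)@(11, 7): e=[-2,22,18] → ·
    (2,4)@(5, 9): e=[-22,14,46] → ·
    (3,4)@(7, 9): e=[-26,20,44] → ·
    (4,4)@(9, 9): e=[-30,26,42] → ·
  covered (3 px):
    · · · · · · · · · ·
    · · · · · · · · · ·
    · · · · · · · · · ·
    · · # # # · · · · ·
    · · · · · · · · · ·
    · · · · · · · · · ·
    · · · · · · · · · ·

Final: 7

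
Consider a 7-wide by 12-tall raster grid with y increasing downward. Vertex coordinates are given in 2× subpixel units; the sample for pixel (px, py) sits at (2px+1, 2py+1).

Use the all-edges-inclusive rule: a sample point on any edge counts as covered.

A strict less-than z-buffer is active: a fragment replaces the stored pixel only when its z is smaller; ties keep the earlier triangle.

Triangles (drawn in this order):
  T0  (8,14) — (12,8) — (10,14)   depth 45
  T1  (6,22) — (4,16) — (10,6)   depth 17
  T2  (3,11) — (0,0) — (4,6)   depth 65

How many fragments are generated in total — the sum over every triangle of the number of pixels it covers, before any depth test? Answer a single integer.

T0:
  2·area = 12
  edge (8, 14)→(12, 8): d=(4,-6) inclusive
  edge (12, 8)→(10, 14): d=(-2,6) inclusive
  edge (10, 14)→(8, 14): d=(-2,0) inclusive
    (6,2)@(13, 5): e=[-6,0,18] → ·  [on edge]
    (5,5)@(11, 11): e=[6,0,6] → #  [on edge]
    (6,5)@(13, 11): e=[18,-12,6] → ·
    (4,6)@(9, 13): e=[2,8,2] → #
    (5,6)@(11, 13): e=[14,-4,2] → ·
    (4,7)@(9, 15): e=[10,4,-2] → ·
    (4,8)@(9, 17): e=[18,0,-6] → ·  [on edge]
    (3,11)@(7, 23): e=[30,0,-18] → ·  [on edge]
  covered (2 px):
    · · · · · · ·
    · · · · · · ·
    · · · · · · ·
    · · · · · · ·
    · · · · · · ·
    · · · · · # ·
    · · · · # · ·
    · · · · · · ·
    · · · · · · ·
    · · · · · · ·
    · · · · · · ·
    · · · · · · ·
T1:
  2·area = 56
  edge (6, 22)→(4, 16): d=(-2,-6) inclusive
  edge (4, 16)→(10, 6): d=(6,-10) inclusive
  edge (10, 6)→(6, 22): d=(-4,16) inclusive
    (6,0)@(13, 1): e=[84,0,-28] → ·  [on edge]
    (0,3)@(1, 7): e=[0,-84,140] → ·  [on edge]
    (4,4)@(9, 9): e=[44,8,4] → #
    (5,4)@(11, 9): e=[56,28,-28] → ·
    (3,5)@(7, 11): e=[28,0,28] → #  [on edge]
    (4,5)@(9, 11): e=[40,20,-4] → ·
    (1,6)@(3, 13): e=[0,-28,84] → ·  [on edge]
    (3,6)@(7, 13): e=[24,12,20] → #
    (4,6)@(9, 13): e=[36,32,-12] → ·
    (2,7)@(5, 15): e=[8,4,44] → #
    (4,7)@(9, 15): e=[32,44,-20] → ·
    (2,8)@(5, 17): e=[4,16,36] → #
    (2,9)@(5, 19): e=[0,28,28] → #  [on edge]
    (0,10)@(1, 21): e=[-28,0,84] → ·  [on edge]
  covered (8 px):
    · · · · · · ·
    · · · · · · ·
    · · · · · · ·
    · · · · · · ·
    · · · · # · ·
    · · · # · · ·
    · · · # · · ·
    · · # # · · ·
    · · # # · · ·
    · · # · · · ·
    · · · · · · ·
    · · · · · · ·
T2:
  2·area = 26
  edge (3, 11)→(0, 0): d=(-3,-11) inclusive
  edge (0, 0)→(4, 6): d=(4,6) inclusive
  edge (4, 6)→(3, 11): d=(-1,5) inclusive
    (2,0)@(5, 1): e=[52,-26,0] → ·  [on edge]
    (0,1)@(1, 3): e=[2,6,18] → #
    (1,1)@(3, 3): e=[24,-6,8] → ·
    (0,2)@(1, 5): e=[-4,14,16] → ·
    (1,2)@(3, 5): e=[18,2,6] → #
    (2,2)@(5, 5): e=[40,-10,-4] → ·
    (1,3)@(3, 7): e=[12,10,4] → #
    (2,3)@(5, 7): e=[34,-2,-6] → ·
    (1,4)@(3, 9): e=[6,18,2] → #
    (2,4)@(5, 9): e=[28,6,-8] → ·
    (1,5)@(3, 11): e=[0,26,0] → #  [on edge]
    (2,5)@(5, 11): e=[22,14,-10] → ·
    (0,10)@(1, 21): e=[-52,78,0] → ·  [on edge]
  covered (5 px):
    · · · · · · ·
    # · · · · · ·
    · # · · · · ·
    · # · · · · ·
    · # · · · · ·
    · # · · · · ·
    · · · · · · ·
    · · · · · · ·
    · · · · · · ·
    · · · · · · ·
    · · · · · · ·
    · · · · · · ·

Answer: 15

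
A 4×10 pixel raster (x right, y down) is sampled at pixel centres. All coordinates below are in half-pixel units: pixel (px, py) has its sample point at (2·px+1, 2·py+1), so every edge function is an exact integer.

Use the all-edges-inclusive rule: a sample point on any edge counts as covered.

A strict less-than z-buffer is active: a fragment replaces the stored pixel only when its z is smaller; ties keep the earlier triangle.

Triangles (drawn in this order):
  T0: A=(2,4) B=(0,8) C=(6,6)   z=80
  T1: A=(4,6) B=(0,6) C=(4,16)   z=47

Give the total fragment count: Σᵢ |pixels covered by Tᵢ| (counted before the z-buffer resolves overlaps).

T0:
  2·area = 20  (B↔C swapped to make it positive)
  edge (2, 4)→(6, 6): d=(4,2) inclusive
  edge (6, 6)→(0, 8): d=(-6,2) inclusive
  edge (0, 8)→(2, 4): d=(2,-4) inclusive
    (1,2)@(3, 5): e=[2,12,6] → #
    (2,2)@(5, 5): e=[-2,8,14] → ·
    (0,3)@(1, 7): e=[14,4,2] → #
    (1,3)@(3, 7): e=[10,0,10] → #  [on edge]
    (2,3)@(5, 7): e=[6,-4,18] → ·
    (0,4)@(1, 9): e=[22,-8,6] → ·
    (1,4)@(3, 9): e=[18,-12,14] → ·
  covered (3 px):
    · · · ·
    · · · ·
    · # · ·
    # # · ·
    · · · ·
    · · · ·
    · · · ·
    · · · ·
    · · · ·
    · · · ·
T1:
  2·area = 40  (B↔C swapped to make it positive)
  edge (4, 6)→(4, 16): d=(0,10) inclusive
  edge (4, 16)→(0, 6): d=(-4,-10) inclusive
  edge (0, 6)→(4, 6): d=(4,0) inclusive
    (0,3)@(1, 7): e=[30,6,4] → #
    (1,3)@(3, 7): e=[10,26,4] → #
    (2,3)@(5, 7): e=[-10,46,4] → ·
    (0,4)@(1, 9): e=[30,-2,12] → ·
    (1,4)@(3, 9): e=[10,18,12] → #
    (2,4)@(5, 9): e=[-10,38,12] → ·
    (1,5)@(3, 11): e=[10,10,20] → #
    (2,5)@(5, 11): e=[-10,30,20] → ·
    (1,6)@(3, 13): e=[10,2,28] → #
    (2,6)@(5, 13): e=[-10,22,28] → ·
    (1,7)@(3, 15): e=[10,-6,36] → ·
  covered (5 px):
    · · · ·
    · · · ·
    · · · ·
    # # · ·
    · # · ·
    · # · ·
    · # · ·
    · · · ·
    · · · ·
    · · · ·

Answer: 8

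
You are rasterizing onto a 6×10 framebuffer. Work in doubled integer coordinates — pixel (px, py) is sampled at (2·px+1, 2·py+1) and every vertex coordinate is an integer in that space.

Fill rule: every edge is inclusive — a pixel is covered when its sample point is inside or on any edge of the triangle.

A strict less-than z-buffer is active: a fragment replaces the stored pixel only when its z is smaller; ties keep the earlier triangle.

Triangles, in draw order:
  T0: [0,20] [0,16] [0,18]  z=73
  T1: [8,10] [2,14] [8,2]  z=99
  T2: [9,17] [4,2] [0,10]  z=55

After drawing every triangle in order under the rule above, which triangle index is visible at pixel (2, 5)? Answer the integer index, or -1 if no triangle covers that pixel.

T0:
  degenerate (2·area = 0) — covers nothing
T1:
  2·area = 48
  edge (8, 10)→(2, 14): d=(-6,4) inclusive
  edge (2, 14)→(8, 2): d=(6,-12) inclusive
  edge (8, 2)→(8, 10): d=(0,8) inclusive
    (3,2)@(7, 5): e=[34,6,8] → X
    (4,2)@(9, 5): e=[26,30,-8] → .
    (3,3)@(7, 7): e=[22,18,8] → X
    (4,3)@(9, 7): e=[14,42,-8] → .
    (2,4)@(5, 9): e=[18,6,24] → X
    (4,4)@(9, 9): e=[2,54,-8] → .
    (2,5)@(5, 11): e=[6,18,24] → X
    (3,5)@(7, 11): e=[-2,42,8] → .
    (1,6)@(3, 13): e=[2,6,40] → X
    (2,6)@(5, 13): e=[-6,30,24] → .
    (1,7)@(3, 15): e=[-10,18,40] → .
  covered (6 px):
    . . . . . .
    . . . . . .
    . . . X . .
    . . . X . .
    . . X X . .
    . . X . . .
    . X . . . .
    . . . . . .
    . . . . . .
    . . . . . .
T2:
  2·area = 100  (B↔C swapped to make it positive)
  edge (9, 17)→(0, 10): d=(-9,-7) inclusive
  edge (0, 10)→(4, 2): d=(4,-8) inclusive
  edge (4, 2)→(9, 17): d=(5,15) inclusive
    (1,2)@(3, 5): e=[66,4,30] → X
    (2,2)@(5, 5): e=[80,20,0] → X  [on edge]
    (3,2)@(7, 5): e=[94,36,-30] → .
    (1,3)@(3, 7): e=[48,12,40] → X
    (3,3)@(7, 7): e=[76,44,-20] → .
    (0,4)@(1, 9): e=[16,4,80] → X
    (3,4)@(7, 9): e=[58,52,-10] → .
    (0,5)@(1, 11): e=[-2,12,90] → .
    (1,5)@(3, 11): e=[12,28,60] → X
    (3,5)@(7, 11): e=[40,60,0] → X  [on edge]
    (4,5)@(9, 11): e=[54,76,-30] → .
    (1,6)@(3, 13): e=[-6,36,70] → .
    (4,8)@(9, 17): e=[0,100,0] → X  [on edge]
  covered (14 px):
    . . . . . .
    . . . . . .
    . X X . . .
    . X X . . .
    X X X . . .
    . X X X . .
    . . X X . .
    . . . X . .
    . . . . X .
    . . . . . .

Z-buffer (winner per pixel, '.' = empty):
  . . . . . .
  . . . . . .
  . 2 2 1 . .
  . 2 2 1 . .
  2 2 2 1 . .
  . 2 2 2 . .
  . 1 2 2 . .
  . . . 2 . .
  . . . . 2 .
  . . . . . .

Result: 2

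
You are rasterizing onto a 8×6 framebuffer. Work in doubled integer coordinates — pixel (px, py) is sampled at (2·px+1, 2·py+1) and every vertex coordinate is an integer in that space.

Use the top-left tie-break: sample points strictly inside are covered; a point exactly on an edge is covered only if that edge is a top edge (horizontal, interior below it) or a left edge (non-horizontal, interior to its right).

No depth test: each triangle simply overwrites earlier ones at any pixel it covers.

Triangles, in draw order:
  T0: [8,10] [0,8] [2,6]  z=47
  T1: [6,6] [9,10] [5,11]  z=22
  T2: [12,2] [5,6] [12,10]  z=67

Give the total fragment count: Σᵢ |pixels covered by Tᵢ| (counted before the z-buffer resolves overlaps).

T0:
  2·area = 20
  edge (8, 10)→(0, 8): d=(-8,-2) top-left  bias=+0
  edge (0, 8)→(2, 6): d=(2,-2) top-left  bias=+0
  edge (2, 6)→(8, 10): d=(6,4) right/bottom  bias=-1
    (3,0)@(7, 1): e=[70,0,-50] → .  [on edge]
    (2,1)@(5, 3): e=[50,0,-30] → .  [on edge]
    (1,2)@(3, 5): e=[30,0,-10] → .  [on edge]
    (0,3)@(1, 7): e=[10,0,10] → X  [on edge]
    (1,3)@(3, 7): e=[14,4,2] → X
    (2,3)@(5, 7): e=[18,8,-6] → .
    (0,4)@(1, 9): e=[-6,4,22] → .
    (1,4)@(3, 9): e=[-2,8,14] → .
    (2,4)@(5, 9): e=[2,12,6] → X
    (3,4)@(7, 9): e=[6,16,-2] → .
    (2,5)@(5, 11): e=[-14,16,18] → .
  covered (3 px):
    . . . . . . . .
    . . . . . . . .
    . . . . . . . .
    X X . . . . . .
    . . X . . . . .
    . . . . . . . .
T1:
  2·area = 19
  edge (6, 6)→(9, 10): d=(3,4) right/bottom  bias=-1
  edge (9, 10)→(5, 11): d=(-4,1) right/bottom  bias=-1
  edge (5, 11)→(6, 6): d=(1,-5) top-left  bias=+0
    (3,0)@(7, 1): e=[-19,38,0] → .  [on edge]
    (3,4)@(7, 9): e=[5,6,8] → X
    (4,4)@(9, 9): e=[-3,4,18] → .
    (6,4)@(13, 9): e=[-19,0,38] → .  [on edge]
    (2,5)@(5, 11): e=[19,0,0] → .  [on edge]
    (3,5)@(7, 11): e=[11,-2,10] → .
  covered (1 px):
    . . . . . . . .
    . . . . . . . .
    . . . . . . . .
    . . . . . . . .
    . . . X . . . .
    . . . . . . . .
T2:
  2·area = 56  (B↔C swapped to make it positive)
  edge (12, 2)→(12, 10): d=(0,8) right/bottom  bias=-1
  edge (12, 10)→(5, 6): d=(-7,-4) top-left  bias=+0
  edge (5, 6)→(12, 2): d=(7,-4) top-left  bias=+0
    (5,1)@(11, 3): e=[8,45,3] → X
    (6,1)@(13, 3): e=[-8,53,11] → .
    (3,2)@(7, 5): e=[40,15,1] → X
    (4,2)@(9, 5): e=[24,23,9] → X
    (6,2)@(13, 5): e=[-8,39,25] → .
    (3,3)@(7, 7): e=[40,1,15] → X
    (6,3)@(13, 7): e=[-8,25,39] → .
    (3,4)@(7, 9): e=[40,-13,29] → .
    (4,4)@(9, 9): e=[24,-5,37] → .
    (5,4)@(11, 9): e=[8,3,45] → X
    (6,4)@(13, 9): e=[-8,11,53] → .
    (5,5)@(11, 11): e=[8,-11,59] → .
  covered (8 px):
    . . . . . . . .
    . . . . . X . .
    . . . X X X . .
    . . . X X X . .
    . . . . . X . .
    . . . . . . . .

Answer: 12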